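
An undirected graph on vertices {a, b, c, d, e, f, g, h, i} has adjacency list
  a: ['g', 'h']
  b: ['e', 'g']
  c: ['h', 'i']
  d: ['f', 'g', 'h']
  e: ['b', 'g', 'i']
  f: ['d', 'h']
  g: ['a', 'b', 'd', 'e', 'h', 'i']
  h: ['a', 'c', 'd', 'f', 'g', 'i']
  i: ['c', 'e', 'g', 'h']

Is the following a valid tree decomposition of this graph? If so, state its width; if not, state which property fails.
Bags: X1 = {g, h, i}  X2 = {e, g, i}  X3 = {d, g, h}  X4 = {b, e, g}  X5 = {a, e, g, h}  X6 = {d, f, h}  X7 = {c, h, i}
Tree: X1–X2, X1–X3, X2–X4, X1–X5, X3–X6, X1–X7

A tree decomposition must satisfy three properties: every vertex lies in some bag; for every edge, both endpoints lie together in some bag; and for every vertex, the bags containing it form a connected subtree. Here bags containing vertex e are not connected in the tree, so the decomposition is invalid.

No — bags containing vertex e are not connected in the tree.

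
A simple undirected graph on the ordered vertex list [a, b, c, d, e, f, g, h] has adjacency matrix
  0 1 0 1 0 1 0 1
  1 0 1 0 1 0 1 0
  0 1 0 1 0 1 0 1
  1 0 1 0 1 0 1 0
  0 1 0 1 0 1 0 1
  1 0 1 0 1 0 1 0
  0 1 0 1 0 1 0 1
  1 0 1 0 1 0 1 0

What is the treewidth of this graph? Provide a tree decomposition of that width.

Treewidth 4.
One optimal decomposition is:
Bags: B1 = {a, b, d, f, h}  B2 = {b, c, d, f, h}  B3 = {b, d, f, g, h}  B4 = {b, d, e, f, h}
Tree: B1–B2, B2–B3, B3–B4

Each bag holds 5 vertices, so the decomposition has width 4, which upper-bounds the treewidth. For the lower bound: the 5 vertex sets {a,d}, {c,f}, {b,g}, {h}, {e} are disjoint, each induces a connected subgraph, and every pair is joined by at least one edge of G. Contracting each set to a single vertex therefore yields K_{5} as a minor, and since treewidth is minor-monotone, tw(G) ≥ tw(K_{5}) = 4. Combining the bounds, tw(G) = 4.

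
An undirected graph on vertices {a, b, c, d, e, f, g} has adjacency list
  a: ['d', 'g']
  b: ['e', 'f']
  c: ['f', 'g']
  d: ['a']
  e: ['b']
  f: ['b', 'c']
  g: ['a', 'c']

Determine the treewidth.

A width-1 tree decomposition is:
Bags: B1 = {a, d}  B2 = {a, g}  B3 = {c, g}  B4 = {c, f}  B5 = {b, f}  B6 = {b, e}
Tree: B1–B2, B2–B3, B3–B4, B4–B5, B5–B6
Each bag holds 2 vertices, so the decomposition has width 1, which upper-bounds the treewidth. G has an edge, so its treewidth is at least 1. Combining the bounds, tw(G) = 1.

1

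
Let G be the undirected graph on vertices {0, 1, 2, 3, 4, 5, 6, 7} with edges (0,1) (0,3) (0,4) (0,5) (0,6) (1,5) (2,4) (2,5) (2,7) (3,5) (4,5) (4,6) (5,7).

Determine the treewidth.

2

A width-2 tree decomposition is:
Bags: B1 = {2, 4, 5}  B2 = {2, 5, 7}  B3 = {0, 4, 5}  B4 = {0, 1, 5}  B5 = {0, 3, 5}  B6 = {0, 4, 6}
Tree: B1–B2, B1–B3, B3–B4, B4–B5, B3–B6
Each bag holds 3 vertices, so the decomposition has width 2, which upper-bounds the treewidth. On the other hand G contains the 3-clique {0, 1, 5}. A clique must lie in a single bag of any decomposition, so no decomposition can have width below 2. Combining the bounds, tw(G) = 2.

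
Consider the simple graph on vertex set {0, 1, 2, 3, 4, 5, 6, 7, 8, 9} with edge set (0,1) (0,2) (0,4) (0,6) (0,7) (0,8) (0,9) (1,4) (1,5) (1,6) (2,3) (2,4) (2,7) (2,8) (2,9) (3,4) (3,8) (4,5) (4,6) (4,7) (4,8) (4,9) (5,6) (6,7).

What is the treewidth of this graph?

A width-3 tree decomposition is:
Bags: B1 = {0, 2, 4, 8}  B2 = {2, 3, 4, 8}  B3 = {0, 2, 4, 7}  B4 = {0, 4, 6, 7}  B5 = {0, 1, 4, 6}  B6 = {0, 2, 4, 9}  B7 = {1, 4, 5, 6}
Tree: B1–B2, B1–B3, B3–B4, B4–B5, B1–B6, B5–B7
Every bag has size at most 4, so the width is 4 − 1 = 3 and tw(G) ≤ 3. For the lower bound, the 4 vertices {0, 1, 4, 6} are pairwise adjacent, and any tree decomposition puts a clique entirely inside one bag — forcing width ≥ 3. Combining the bounds, tw(G) = 3.

3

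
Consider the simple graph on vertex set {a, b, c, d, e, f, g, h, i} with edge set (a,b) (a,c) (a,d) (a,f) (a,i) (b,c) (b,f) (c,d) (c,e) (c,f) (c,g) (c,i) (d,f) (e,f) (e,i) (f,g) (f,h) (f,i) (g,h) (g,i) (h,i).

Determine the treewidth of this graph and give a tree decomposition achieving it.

Treewidth 3.
One such decomposition:
Bags: B1 = {c, e, f, i}  B2 = {c, f, g, i}  B3 = {f, g, h, i}  B4 = {a, c, f, i}  B5 = {a, b, c, f}  B6 = {a, c, d, f}
Tree: B1–B2, B2–B3, B2–B4, B4–B5, B4–B6

The largest bag has 4 vertices, giving width 3; this decomposition certifies tw(G) ≤ 3. For the lower bound, the 4 vertices {f, g, h, i} are pairwise adjacent, and any tree decomposition puts a clique entirely inside one bag — forcing width ≥ 3. Therefore the treewidth is 3.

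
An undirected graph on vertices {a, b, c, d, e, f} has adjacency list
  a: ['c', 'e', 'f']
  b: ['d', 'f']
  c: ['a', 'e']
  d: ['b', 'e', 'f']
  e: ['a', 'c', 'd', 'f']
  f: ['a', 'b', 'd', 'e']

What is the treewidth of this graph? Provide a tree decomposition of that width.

Treewidth 2.
One optimal decomposition is:
Bags: B1 = {b, d, f}  B2 = {d, e, f}  B3 = {a, e, f}  B4 = {a, c, e}
Tree: B1–B2, B2–B3, B3–B4

Every bag has size at most 3, so the width is 3 − 1 = 2 and tw(G) ≤ 2. For the lower bound, the 3 vertices {a, c, e} are pairwise adjacent, and any tree decomposition puts a clique entirely inside one bag — forcing width ≥ 2. Hence tw(G) = 2 exactly.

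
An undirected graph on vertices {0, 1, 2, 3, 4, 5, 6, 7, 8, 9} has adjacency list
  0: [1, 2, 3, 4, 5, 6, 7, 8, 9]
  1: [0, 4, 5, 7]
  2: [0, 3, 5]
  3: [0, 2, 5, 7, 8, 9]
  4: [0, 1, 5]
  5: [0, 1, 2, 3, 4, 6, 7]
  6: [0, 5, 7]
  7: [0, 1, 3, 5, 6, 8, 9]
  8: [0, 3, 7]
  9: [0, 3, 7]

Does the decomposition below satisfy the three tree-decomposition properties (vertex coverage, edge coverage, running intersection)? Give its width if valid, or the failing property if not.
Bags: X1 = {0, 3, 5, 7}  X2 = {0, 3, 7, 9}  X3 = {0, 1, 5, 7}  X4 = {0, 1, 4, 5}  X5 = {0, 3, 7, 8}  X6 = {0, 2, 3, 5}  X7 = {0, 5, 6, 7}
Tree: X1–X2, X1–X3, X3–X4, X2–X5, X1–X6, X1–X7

Yes; width 3.

Vertex coverage: the bags together contain {0, 1, 2, 3, 4, 5, 6, 7, 8, 9}, the full vertex set. Edge coverage: each edge of G has both endpoints in at least one bag. Running intersection: for every vertex, the bags containing it form a connected subtree. All three properties hold, so this is a valid tree decomposition of width max|bag| − 1 = 3, and hence tw(G) ≤ 3.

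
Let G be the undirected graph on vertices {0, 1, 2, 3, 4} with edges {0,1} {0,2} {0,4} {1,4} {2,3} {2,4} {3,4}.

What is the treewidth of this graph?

A width-2 tree decomposition is:
Bags: B1 = {0, 2, 4}  B2 = {0, 1, 4}  B3 = {2, 3, 4}
Tree: B1–B2, B1–B3
Every bag has size at most 3, so the width is 3 − 1 = 2 and tw(G) ≤ 2. Conversely, {0, 1, 4} is a clique of size 3, and the vertices of any clique must share a bag in every tree decomposition; so some bag has ≥ 3 vertices and tw(G) ≥ 2. Combining the bounds, tw(G) = 2.

2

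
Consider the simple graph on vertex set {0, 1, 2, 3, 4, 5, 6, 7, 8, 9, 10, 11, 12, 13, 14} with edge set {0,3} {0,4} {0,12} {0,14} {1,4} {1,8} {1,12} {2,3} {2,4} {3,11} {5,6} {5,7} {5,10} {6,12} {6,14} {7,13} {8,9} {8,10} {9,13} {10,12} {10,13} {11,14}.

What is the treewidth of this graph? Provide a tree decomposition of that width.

The largest bag has 4 vertices, giving width 3; this decomposition certifies tw(G) ≤ 3. For the lower bound: the 4 vertex sets {7,9,13}, {8}, {10}, {1,5,6,12} are disjoint, each induces a connected subgraph, and every pair is joined by at least one edge of G. Contracting each set to a single vertex therefore yields K_{4} as a minor, and since treewidth is minor-monotone, tw(G) ≥ tw(K_{4}) = 3. Therefore the treewidth is 3.

Treewidth 3.
One optimal decomposition is:
Bags: B1 = {7, 8, 9, 13}  B2 = {7, 8, 10, 13}  B3 = {5, 7, 8, 10}  B4 = {1, 5, 8, 10}  B5 = {1, 5, 10, 12}  B6 = {1, 5, 6, 12}  B7 = {1, 4, 6, 12}  B8 = {0, 4, 6, 12}  B9 = {0, 4, 6, 14}  B10 = {0, 2, 4, 14}  B11 = {0, 2, 3, 14}  B12 = {2, 3, 11, 14}
Tree: B1–B2, B2–B3, B3–B4, B4–B5, B5–B6, B6–B7, B7–B8, B8–B9, B9–B10, B10–B11, B11–B12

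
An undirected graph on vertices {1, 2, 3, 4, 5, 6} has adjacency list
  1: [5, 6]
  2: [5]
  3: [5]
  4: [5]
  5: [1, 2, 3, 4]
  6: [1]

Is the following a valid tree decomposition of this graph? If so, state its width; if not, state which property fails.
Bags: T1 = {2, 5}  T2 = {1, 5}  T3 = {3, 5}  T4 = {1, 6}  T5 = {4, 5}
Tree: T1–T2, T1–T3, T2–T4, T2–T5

Yes; width 1.

Checking the three conditions: (i) the bags cover all of {1, 2, 3, 4, 5, 6}; (ii) for each edge, some bag contains both endpoints; (iii) the bags containing any fixed vertex form a subtree. All hold, so the decomposition is valid with width 2 − 1 = 1.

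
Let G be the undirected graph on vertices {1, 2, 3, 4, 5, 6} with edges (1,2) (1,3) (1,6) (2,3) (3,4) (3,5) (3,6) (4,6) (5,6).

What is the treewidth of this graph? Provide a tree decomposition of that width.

Every bag has size at most 3, so the width is 3 − 1 = 2 and tw(G) ≤ 2. For the lower bound, the 3 vertices {1, 2, 3} are pairwise adjacent, and any tree decomposition puts a clique entirely inside one bag — forcing width ≥ 2. The upper and lower bounds meet at 2, so that is the treewidth.

Treewidth 2.
One such decomposition:
Bags: B1 = {1, 3, 6}  B2 = {1, 2, 3}  B3 = {3, 4, 6}  B4 = {3, 5, 6}
Tree: B1–B2, B1–B3, B1–B4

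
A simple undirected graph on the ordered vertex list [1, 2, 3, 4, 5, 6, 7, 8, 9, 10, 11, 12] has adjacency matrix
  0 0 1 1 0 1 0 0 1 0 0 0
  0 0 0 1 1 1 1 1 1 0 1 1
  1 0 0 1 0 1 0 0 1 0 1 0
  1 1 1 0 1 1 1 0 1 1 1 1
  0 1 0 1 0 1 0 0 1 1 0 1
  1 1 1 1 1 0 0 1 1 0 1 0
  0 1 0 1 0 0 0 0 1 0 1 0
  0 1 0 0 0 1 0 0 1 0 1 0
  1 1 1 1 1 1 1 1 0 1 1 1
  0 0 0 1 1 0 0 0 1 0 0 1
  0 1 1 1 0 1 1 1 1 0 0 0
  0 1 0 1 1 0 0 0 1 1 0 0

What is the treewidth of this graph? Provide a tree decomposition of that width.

Every bag has size at most 5, so the width is 5 − 1 = 4 and tw(G) ≤ 4. For the lower bound, the 5 vertices {2, 6, 8, 9, 11} are pairwise adjacent, and any tree decomposition puts a clique entirely inside one bag — forcing width ≥ 4. Hence tw(G) = 4 exactly.

Treewidth 4.
One optimal decomposition is:
Bags: B1 = {2, 4, 6, 9, 11}  B2 = {2, 4, 5, 6, 9}  B3 = {2, 4, 5, 9, 12}  B4 = {4, 5, 9, 10, 12}  B5 = {3, 4, 6, 9, 11}  B6 = {1, 3, 4, 6, 9}  B7 = {2, 6, 8, 9, 11}  B8 = {2, 4, 7, 9, 11}
Tree: B1–B2, B2–B3, B3–B4, B1–B5, B5–B6, B1–B7, B1–B8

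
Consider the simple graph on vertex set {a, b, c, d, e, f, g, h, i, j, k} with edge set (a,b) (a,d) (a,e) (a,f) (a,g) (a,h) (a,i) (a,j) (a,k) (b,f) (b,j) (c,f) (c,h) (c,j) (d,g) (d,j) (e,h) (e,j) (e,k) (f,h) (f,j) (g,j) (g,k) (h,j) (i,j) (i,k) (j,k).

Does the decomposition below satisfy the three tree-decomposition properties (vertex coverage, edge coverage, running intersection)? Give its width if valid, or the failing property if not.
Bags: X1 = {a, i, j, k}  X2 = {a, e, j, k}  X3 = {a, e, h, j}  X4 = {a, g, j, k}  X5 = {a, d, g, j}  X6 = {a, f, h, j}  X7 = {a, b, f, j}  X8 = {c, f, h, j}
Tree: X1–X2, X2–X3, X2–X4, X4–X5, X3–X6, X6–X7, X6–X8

Yes; width 3.

Vertex coverage: the bags together contain {a, b, c, d, e, f, g, h, i, j, k}, the full vertex set. Edge coverage: each edge of G has both endpoints in at least one bag. Running intersection: for every vertex, the bags containing it form a connected subtree. All three properties hold, so this is a valid tree decomposition of width max|bag| − 1 = 3, and hence tw(G) ≤ 3.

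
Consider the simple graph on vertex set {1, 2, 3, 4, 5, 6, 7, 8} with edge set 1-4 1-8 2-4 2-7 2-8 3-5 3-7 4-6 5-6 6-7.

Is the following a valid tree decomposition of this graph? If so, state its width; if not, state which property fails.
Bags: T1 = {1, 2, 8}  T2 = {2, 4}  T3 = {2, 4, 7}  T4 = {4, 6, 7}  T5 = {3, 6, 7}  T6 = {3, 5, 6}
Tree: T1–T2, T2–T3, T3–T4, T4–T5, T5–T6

No — edge (1,4) lies in no bag.

A tree decomposition must satisfy three properties: every vertex lies in some bag; for every edge, both endpoints lie together in some bag; and for every vertex, the bags containing it form a connected subtree. Here edge (1,4) lies in no bag, so the decomposition is invalid.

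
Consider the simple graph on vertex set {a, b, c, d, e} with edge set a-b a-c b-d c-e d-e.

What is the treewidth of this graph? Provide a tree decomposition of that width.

The largest bag has 3 vertices, giving width 2; this decomposition certifies tw(G) ≤ 2. The edges a–c–e–d–b–a form a cycle, so G is not a tree and its treewidth is at least 2. Hence tw(G) = 2 exactly.

Treewidth 2.
One optimal decomposition is:
Bags: B1 = {a, c, e}  B2 = {a, d, e}  B3 = {a, b, d}
Tree: B1–B2, B2–B3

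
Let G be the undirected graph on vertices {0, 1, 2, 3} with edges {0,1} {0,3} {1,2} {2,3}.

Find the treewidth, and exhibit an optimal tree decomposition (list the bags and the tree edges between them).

Treewidth 2.
One optimal decomposition is:
Bags: B1 = {1, 2, 3}  B2 = {0, 1, 3}
Tree: B1–B2

Every bag has size at most 3, so the width is 3 − 1 = 2 and tw(G) ≤ 2. For the lower bound, G contains the cycle 1–2–3–0–1, so G is not a forest; only forests have treewidth ≤ 1, hence tw(G) ≥ 2. Combining the bounds, tw(G) = 2.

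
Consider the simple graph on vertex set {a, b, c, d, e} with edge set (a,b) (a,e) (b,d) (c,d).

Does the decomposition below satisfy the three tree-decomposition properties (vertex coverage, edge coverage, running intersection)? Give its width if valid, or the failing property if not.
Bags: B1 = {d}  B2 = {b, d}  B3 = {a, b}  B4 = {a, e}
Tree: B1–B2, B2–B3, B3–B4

No — vertex c appears in no bag.

A tree decomposition must satisfy three properties: every vertex lies in some bag; for every edge, both endpoints lie together in some bag; and for every vertex, the bags containing it form a connected subtree. Here vertex c appears in no bag, so the decomposition is invalid.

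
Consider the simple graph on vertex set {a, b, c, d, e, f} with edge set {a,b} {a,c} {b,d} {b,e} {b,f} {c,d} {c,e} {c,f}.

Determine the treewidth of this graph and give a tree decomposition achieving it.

The largest bag has 3 vertices, giving width 2; this decomposition certifies tw(G) ≤ 2. For the lower bound, G contains the cycle a–b–e–c–a, so G is not a forest; only forests have treewidth ≤ 1, hence tw(G) ≥ 2. Hence tw(G) = 2 exactly.

Treewidth 2.
One such decomposition:
Bags: B1 = {a, b, c}  B2 = {b, c, e}  B3 = {b, c, d}  B4 = {b, c, f}
Tree: B1–B2, B2–B3, B3–B4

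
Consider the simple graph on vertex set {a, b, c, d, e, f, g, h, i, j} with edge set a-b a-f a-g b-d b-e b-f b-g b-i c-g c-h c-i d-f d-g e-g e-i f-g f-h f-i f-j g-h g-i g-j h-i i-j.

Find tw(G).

3

A width-3 tree decomposition is:
Bags: B1 = {b, d, f, g}  B2 = {b, f, g, i}  B3 = {b, e, g, i}  B4 = {a, b, f, g}  B5 = {f, g, i, j}  B6 = {f, g, h, i}  B7 = {c, g, h, i}
Tree: B1–B2, B2–B3, B2–B4, B2–B5, B5–B6, B6–B7
The largest bag has 4 vertices, giving width 3; this decomposition certifies tw(G) ≤ 3. For the lower bound, the 4 vertices {b, e, g, i} are pairwise adjacent, and any tree decomposition puts a clique entirely inside one bag — forcing width ≥ 3. Combining the bounds, tw(G) = 3.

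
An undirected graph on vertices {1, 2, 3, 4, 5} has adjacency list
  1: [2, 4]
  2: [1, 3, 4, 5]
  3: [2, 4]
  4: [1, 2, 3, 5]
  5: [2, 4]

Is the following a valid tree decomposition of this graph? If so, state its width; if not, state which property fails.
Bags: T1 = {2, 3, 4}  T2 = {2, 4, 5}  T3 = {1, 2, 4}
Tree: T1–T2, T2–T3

Yes; width 2.

Vertex coverage: the bags together contain {1, 2, 3, 4, 5}, the full vertex set. Edge coverage: each edge of G has both endpoints in at least one bag. Running intersection: for every vertex, the bags containing it form a connected subtree. All three properties hold, so this is a valid tree decomposition of width max|bag| − 1 = 2, and hence tw(G) ≤ 2.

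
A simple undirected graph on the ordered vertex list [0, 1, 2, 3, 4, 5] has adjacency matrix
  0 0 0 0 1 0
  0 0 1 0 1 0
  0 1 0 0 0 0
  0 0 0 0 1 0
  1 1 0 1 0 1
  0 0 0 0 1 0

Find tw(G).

A width-1 tree decomposition is:
Bags: B1 = {4, 5}  B2 = {1, 4}  B3 = {1, 2}  B4 = {3, 4}  B5 = {0, 4}
Tree: B1–B2, B2–B3, B1–B4, B4–B5
Every bag has size at most 2, so the width is 2 − 1 = 1 and tw(G) ≤ 1. G has an edge, so its treewidth is at least 1. The upper and lower bounds meet at 1, so that is the treewidth.

1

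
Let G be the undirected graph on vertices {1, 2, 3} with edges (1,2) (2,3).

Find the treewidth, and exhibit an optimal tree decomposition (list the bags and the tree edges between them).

Treewidth 1.
Bags: B1 = {1, 2}  B2 = {2, 3}
Tree: B1–B2

Each bag holds 2 vertices, so the decomposition has width 1, which upper-bounds the treewidth. G has an edge, so its treewidth is at least 1. Therefore the treewidth is 1.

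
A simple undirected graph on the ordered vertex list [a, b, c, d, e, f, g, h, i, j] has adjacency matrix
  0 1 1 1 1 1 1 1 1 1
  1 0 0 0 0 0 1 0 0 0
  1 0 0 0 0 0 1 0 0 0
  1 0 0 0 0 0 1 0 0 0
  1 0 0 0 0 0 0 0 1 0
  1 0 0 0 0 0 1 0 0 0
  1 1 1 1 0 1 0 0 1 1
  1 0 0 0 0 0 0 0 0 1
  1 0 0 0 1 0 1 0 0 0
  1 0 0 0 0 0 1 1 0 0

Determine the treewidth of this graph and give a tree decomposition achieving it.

Treewidth 2.
One such decomposition:
Bags: B1 = {a, g, i}  B2 = {a, g, j}  B3 = {a, d, g}  B4 = {a, e, i}  B5 = {a, h, j}  B6 = {a, b, g}  B7 = {a, c, g}  B8 = {a, f, g}
Tree: B1–B2, B2–B3, B1–B4, B2–B5, B3–B6, B3–B7, B2–B8

Every bag has size at most 3, so the width is 3 − 1 = 2 and tw(G) ≤ 2. For the lower bound, the 3 vertices {a, d, g} are pairwise adjacent, and any tree decomposition puts a clique entirely inside one bag — forcing width ≥ 2. Therefore the treewidth is 2.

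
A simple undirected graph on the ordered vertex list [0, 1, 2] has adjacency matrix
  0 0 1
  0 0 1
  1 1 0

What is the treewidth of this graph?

1

A width-1 tree decomposition is:
Bags: B1 = {0, 2}  B2 = {1, 2}
Tree: B1–B2
Each bag holds 2 vertices, so the decomposition has width 1, which upper-bounds the treewidth. Since G has at least one edge (e.g. 2–0), it is not an edgeless graph, so tw(G) ≥ 1. Combining the bounds, tw(G) = 1.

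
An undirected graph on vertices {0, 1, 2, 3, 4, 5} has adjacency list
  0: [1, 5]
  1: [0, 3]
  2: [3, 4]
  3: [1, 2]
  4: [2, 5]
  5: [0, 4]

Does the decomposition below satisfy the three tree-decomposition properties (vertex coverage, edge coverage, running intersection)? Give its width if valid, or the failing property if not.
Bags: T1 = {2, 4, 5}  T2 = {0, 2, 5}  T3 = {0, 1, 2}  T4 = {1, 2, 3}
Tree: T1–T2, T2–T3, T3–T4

Every vertex of G appears in some bag (union = {0, 1, 2, 3, 4, 5}); every edge is covered by a bag; and for each vertex v the set of bags containing v is connected in the bag tree. The decomposition is therefore valid. The largest bag has 3 vertices, so the width is 2.

Yes; width 2.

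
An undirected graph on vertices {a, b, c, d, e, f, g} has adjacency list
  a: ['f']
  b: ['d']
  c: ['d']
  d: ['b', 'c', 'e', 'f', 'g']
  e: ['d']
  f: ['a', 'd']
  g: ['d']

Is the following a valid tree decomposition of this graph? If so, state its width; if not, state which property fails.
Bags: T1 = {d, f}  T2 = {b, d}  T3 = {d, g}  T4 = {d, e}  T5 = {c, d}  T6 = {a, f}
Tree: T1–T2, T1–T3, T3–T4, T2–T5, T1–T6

Yes; width 1.

Checking the three conditions: (i) the bags cover all of {a, b, c, d, e, f, g}; (ii) for each edge, some bag contains both endpoints; (iii) the bags containing any fixed vertex form a subtree. All hold, so the decomposition is valid with width 2 − 1 = 1.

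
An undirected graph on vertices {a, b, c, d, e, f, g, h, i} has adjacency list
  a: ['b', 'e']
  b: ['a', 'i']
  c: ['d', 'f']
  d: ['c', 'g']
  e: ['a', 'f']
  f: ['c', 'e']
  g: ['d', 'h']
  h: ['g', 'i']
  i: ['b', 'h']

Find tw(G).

A width-2 tree decomposition is:
Bags: B1 = {c, d, f}  B2 = {d, f, g}  B3 = {f, g, h}  B4 = {f, h, i}  B5 = {b, f, i}  B6 = {a, b, f}  B7 = {a, e, f}
Tree: B1–B2, B2–B3, B3–B4, B4–B5, B5–B6, B6–B7
The largest bag has 3 vertices, giving width 2; this decomposition certifies tw(G) ≤ 2. Since f–c–d–g–h–i–b–a–e–f is a cycle in G, G is not acyclic. Forests are exactly the graphs of treewidth ≤ 1, so tw(G) ≥ 2. Combining the bounds, tw(G) = 2.

2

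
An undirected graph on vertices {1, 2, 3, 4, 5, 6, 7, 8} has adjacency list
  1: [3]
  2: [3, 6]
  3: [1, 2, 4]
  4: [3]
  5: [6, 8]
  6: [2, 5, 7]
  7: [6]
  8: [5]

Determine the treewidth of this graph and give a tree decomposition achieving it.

Treewidth 1.
One optimal decomposition is:
Bags: B1 = {2, 6}  B2 = {2, 3}  B3 = {5, 6}  B4 = {5, 8}  B5 = {3, 4}  B6 = {1, 3}  B7 = {6, 7}
Tree: B1–B2, B1–B3, B3–B4, B2–B5, B5–B6, B3–B7

Every bag has size at most 2, so the width is 2 − 1 = 1 and tw(G) ≤ 1. Since G has at least one edge (e.g. 6–2), it is not an edgeless graph, so tw(G) ≥ 1. Combining the bounds, tw(G) = 1.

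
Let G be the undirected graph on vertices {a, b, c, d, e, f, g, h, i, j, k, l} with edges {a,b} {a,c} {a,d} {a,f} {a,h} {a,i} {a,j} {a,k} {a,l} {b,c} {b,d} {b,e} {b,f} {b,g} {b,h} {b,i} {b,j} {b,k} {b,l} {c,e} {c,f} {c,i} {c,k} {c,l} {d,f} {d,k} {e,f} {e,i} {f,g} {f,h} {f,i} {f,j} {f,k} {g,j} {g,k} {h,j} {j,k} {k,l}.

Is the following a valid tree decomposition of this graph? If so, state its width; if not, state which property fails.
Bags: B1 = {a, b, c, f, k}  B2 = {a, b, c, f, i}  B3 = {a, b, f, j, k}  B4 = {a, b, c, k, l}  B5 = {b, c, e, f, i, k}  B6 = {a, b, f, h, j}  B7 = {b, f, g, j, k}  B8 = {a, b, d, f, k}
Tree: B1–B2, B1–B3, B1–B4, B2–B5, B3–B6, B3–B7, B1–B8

No — bags containing vertex k are not connected in the tree.

A tree decomposition must satisfy three properties: every vertex lies in some bag; for every edge, both endpoints lie together in some bag; and for every vertex, the bags containing it form a connected subtree. Here bags containing vertex k are not connected in the tree, so the decomposition is invalid.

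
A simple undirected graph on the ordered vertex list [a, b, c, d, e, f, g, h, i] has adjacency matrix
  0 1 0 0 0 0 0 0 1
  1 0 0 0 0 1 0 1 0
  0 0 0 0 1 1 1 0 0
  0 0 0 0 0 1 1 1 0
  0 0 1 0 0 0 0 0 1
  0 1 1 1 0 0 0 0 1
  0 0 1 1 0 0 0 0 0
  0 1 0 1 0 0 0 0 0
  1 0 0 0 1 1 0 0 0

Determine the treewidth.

3

A width-3 tree decomposition is:
Bags: B1 = {b, d, g, h}  B2 = {b, d, f, g}  B3 = {b, c, f, g}  B4 = {a, b, c, f}  B5 = {a, c, f, i}  B6 = {a, c, e, i}
Tree: B1–B2, B2–B3, B3–B4, B4–B5, B5–B6
The largest bag has 4 vertices, giving width 3; this decomposition certifies tw(G) ≤ 3. For the lower bound: the 4 vertex sets {d,g,h}, {b}, {f}, {a,c,e,i} are disjoint, each induces a connected subgraph, and every pair is joined by at least one edge of G. Contracting each set to a single vertex therefore yields K_{4} as a minor, and since treewidth is minor-monotone, tw(G) ≥ tw(K_{4}) = 3. Therefore the treewidth is 3.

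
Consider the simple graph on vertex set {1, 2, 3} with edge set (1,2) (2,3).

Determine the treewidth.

1

A width-1 tree decomposition is:
Bags: B1 = {1, 2}  B2 = {2, 3}
Tree: B1–B2
Each bag holds 2 vertices, so the decomposition has width 1, which upper-bounds the treewidth. Any graph with an edge has treewidth ≥ 1, and G has the edge 1–2. The upper and lower bounds meet at 1, so that is the treewidth.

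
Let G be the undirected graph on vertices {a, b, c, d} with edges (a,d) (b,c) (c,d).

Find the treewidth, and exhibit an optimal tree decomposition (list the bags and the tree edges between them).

Each bag holds 2 vertices, so the decomposition has width 1, which upper-bounds the treewidth. Any graph with an edge has treewidth ≥ 1, and G has the edge a–d. The upper and lower bounds meet at 1, so that is the treewidth.

Treewidth 1.
Bags: B1 = {a, d}  B2 = {c, d}  B3 = {b, c}
Tree: B1–B2, B2–B3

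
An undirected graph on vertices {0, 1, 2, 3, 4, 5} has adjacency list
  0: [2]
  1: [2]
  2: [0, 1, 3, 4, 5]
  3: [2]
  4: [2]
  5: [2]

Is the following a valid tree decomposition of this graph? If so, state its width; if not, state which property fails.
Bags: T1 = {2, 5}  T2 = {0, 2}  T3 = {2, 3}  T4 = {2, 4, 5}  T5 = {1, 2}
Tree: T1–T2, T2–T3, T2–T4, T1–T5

No — bags containing vertex 5 are not connected in the tree.

A tree decomposition must satisfy three properties: every vertex lies in some bag; for every edge, both endpoints lie together in some bag; and for every vertex, the bags containing it form a connected subtree. Here bags containing vertex 5 are not connected in the tree, so the decomposition is invalid.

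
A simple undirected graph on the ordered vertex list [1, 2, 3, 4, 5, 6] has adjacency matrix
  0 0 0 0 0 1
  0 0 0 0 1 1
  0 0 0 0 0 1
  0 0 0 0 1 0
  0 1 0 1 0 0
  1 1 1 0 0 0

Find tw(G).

A width-1 tree decomposition is:
Bags: B1 = {2, 5}  B2 = {4, 5}  B3 = {2, 6}  B4 = {3, 6}  B5 = {1, 6}
Tree: B1–B2, B1–B3, B3–B4, B4–B5
Every bag has size at most 2, so the width is 2 − 1 = 1 and tw(G) ≤ 1. G has an edge, so its treewidth is at least 1. Therefore the treewidth is 1.

1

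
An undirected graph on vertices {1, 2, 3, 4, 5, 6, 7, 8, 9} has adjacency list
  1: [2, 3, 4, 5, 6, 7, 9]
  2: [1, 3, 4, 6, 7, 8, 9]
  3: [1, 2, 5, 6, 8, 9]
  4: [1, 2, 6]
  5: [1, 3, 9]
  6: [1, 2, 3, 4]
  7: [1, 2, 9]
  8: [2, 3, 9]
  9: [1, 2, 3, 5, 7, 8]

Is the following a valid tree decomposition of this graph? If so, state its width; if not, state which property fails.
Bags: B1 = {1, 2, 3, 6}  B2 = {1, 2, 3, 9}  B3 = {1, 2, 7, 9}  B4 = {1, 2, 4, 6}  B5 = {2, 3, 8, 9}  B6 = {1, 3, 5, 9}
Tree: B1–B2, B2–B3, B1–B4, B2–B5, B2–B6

Yes; width 3.

Checking the three conditions: (i) the bags cover all of {1, 2, 3, 4, 5, 6, 7, 8, 9}; (ii) for each edge, some bag contains both endpoints; (iii) the bags containing any fixed vertex form a subtree. All hold, so the decomposition is valid with width 4 − 1 = 3.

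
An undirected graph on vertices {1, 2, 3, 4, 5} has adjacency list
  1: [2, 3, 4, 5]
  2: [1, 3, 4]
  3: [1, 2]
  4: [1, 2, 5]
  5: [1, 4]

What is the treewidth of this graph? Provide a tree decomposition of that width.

Treewidth 2.
One optimal decomposition is:
Bags: B1 = {1, 2, 4}  B2 = {1, 4, 5}  B3 = {1, 2, 3}
Tree: B1–B2, B1–B3

Each bag holds 3 vertices, so the decomposition has width 2, which upper-bounds the treewidth. For the lower bound, the 3 vertices {1, 2, 3} are pairwise adjacent, and any tree decomposition puts a clique entirely inside one bag — forcing width ≥ 2. Therefore the treewidth is 2.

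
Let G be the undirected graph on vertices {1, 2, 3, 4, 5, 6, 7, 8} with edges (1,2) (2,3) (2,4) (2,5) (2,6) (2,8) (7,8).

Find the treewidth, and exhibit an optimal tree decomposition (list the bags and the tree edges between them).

Treewidth 1.
One such decomposition:
Bags: B1 = {2, 8}  B2 = {2, 3}  B3 = {2, 4}  B4 = {2, 5}  B5 = {2, 6}  B6 = {7, 8}  B7 = {1, 2}
Tree: B1–B2, B1–B3, B1–B4, B1–B5, B1–B6, B4–B7

The largest bag has 2 vertices, giving width 1; this decomposition certifies tw(G) ≤ 1. Any graph with an edge has treewidth ≥ 1, and G has the edge 8–2. Hence tw(G) = 1 exactly.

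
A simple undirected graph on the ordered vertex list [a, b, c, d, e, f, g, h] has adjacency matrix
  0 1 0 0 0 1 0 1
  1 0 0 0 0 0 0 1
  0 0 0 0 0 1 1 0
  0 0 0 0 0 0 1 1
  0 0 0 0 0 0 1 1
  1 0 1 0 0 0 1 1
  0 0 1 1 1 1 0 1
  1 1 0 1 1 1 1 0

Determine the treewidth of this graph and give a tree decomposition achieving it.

Each bag holds 3 vertices, so the decomposition has width 2, which upper-bounds the treewidth. For the lower bound, the 3 vertices {d, g, h} are pairwise adjacent, and any tree decomposition puts a clique entirely inside one bag — forcing width ≥ 2. Therefore the treewidth is 2.

Treewidth 2.
One optimal decomposition is:
Bags: B1 = {a, f, h}  B2 = {f, g, h}  B3 = {d, g, h}  B4 = {a, b, h}  B5 = {e, g, h}  B6 = {c, f, g}
Tree: B1–B2, B2–B3, B1–B4, B2–B5, B2–B6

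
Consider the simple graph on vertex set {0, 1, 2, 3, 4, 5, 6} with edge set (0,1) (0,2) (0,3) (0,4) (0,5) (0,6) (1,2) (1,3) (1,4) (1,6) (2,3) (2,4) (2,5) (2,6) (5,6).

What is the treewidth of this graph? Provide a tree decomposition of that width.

Each bag holds 4 vertices, so the decomposition has width 3, which upper-bounds the treewidth. On the other hand G contains the 4-clique {0, 1, 2, 3}. A clique must lie in a single bag of any decomposition, so no decomposition can have width below 3. Combining the bounds, tw(G) = 3.

Treewidth 3.
Bags: B1 = {0, 1, 2, 3}  B2 = {0, 1, 2, 4}  B3 = {0, 1, 2, 6}  B4 = {0, 2, 5, 6}
Tree: B1–B2, B1–B3, B3–B4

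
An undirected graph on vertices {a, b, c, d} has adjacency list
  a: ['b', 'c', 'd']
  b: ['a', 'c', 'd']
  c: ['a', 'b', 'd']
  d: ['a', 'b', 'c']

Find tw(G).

3

A width-3 tree decomposition is:
Bags: B1 = {a, b, c, d}
Tree: (single bag)
With just one bag of size 4, the width is 4 − 1 = 3, so tw(G) ≤ 3. For the lower bound, the 4 vertices {a, b, c, d} are pairwise adjacent, and any tree decomposition puts a clique entirely inside one bag — forcing width ≥ 3. Combining the bounds, tw(G) = 3.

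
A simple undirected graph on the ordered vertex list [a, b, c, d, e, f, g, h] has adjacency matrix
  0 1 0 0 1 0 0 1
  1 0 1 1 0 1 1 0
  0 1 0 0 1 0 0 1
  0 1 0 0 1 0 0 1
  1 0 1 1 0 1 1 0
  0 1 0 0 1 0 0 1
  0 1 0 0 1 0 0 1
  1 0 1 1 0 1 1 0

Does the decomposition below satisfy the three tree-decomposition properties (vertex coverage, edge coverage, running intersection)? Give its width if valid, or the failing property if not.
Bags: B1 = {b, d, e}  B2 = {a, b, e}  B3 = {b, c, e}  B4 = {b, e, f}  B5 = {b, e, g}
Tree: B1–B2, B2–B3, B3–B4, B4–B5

A tree decomposition must satisfy three properties: every vertex lies in some bag; for every edge, both endpoints lie together in some bag; and for every vertex, the bags containing it form a connected subtree. Here vertex h appears in no bag, so the decomposition is invalid.

No — vertex h appears in no bag.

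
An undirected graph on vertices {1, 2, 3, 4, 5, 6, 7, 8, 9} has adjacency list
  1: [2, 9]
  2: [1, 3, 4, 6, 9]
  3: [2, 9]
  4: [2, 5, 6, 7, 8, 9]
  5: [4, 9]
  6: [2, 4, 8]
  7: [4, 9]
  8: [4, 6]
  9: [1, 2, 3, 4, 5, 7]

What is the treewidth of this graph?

A width-2 tree decomposition is:
Bags: B1 = {2, 3, 9}  B2 = {2, 4, 9}  B3 = {4, 5, 9}  B4 = {2, 4, 6}  B5 = {4, 6, 8}  B6 = {1, 2, 9}  B7 = {4, 7, 9}
Tree: B1–B2, B2–B3, B2–B4, B4–B5, B2–B6, B3–B7
Each bag holds 3 vertices, so the decomposition has width 2, which upper-bounds the treewidth. Conversely, {1, 2, 9} is a clique of size 3, and the vertices of any clique must share a bag in every tree decomposition; so some bag has ≥ 3 vertices and tw(G) ≥ 2. Combining the bounds, tw(G) = 2.

2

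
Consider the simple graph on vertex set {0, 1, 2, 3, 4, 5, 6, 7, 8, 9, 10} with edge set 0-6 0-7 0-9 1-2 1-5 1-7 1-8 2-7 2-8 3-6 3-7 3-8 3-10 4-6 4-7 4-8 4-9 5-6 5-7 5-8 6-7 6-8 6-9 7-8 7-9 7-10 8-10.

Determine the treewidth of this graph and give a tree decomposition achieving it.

Every bag has size at most 4, so the width is 4 − 1 = 3 and tw(G) ≤ 3. Conversely, {0, 6, 7, 9} is a clique of size 4, and the vertices of any clique must share a bag in every tree decomposition; so some bag has ≥ 4 vertices and tw(G) ≥ 3. Combining the bounds, tw(G) = 3.

Treewidth 3.
Bags: B1 = {4, 6, 7, 8}  B2 = {5, 6, 7, 8}  B3 = {1, 5, 7, 8}  B4 = {3, 6, 7, 8}  B5 = {1, 2, 7, 8}  B6 = {3, 7, 8, 10}  B7 = {4, 6, 7, 9}  B8 = {0, 6, 7, 9}
Tree: B1–B2, B2–B3, B2–B4, B3–B5, B4–B6, B1–B7, B7–B8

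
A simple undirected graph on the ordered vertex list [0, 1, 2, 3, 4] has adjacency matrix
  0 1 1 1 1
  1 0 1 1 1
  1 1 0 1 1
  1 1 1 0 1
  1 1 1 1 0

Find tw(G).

A width-4 tree decomposition is:
Bags: B1 = {0, 1, 2, 3, 4}
Tree: (single bag)
A single bag containing all 5 vertices is trivially a valid decomposition of width 4. On the other hand G contains the 5-clique {0, 1, 2, 3, 4}. A clique must lie in a single bag of any decomposition, so no decomposition can have width below 4. Therefore the treewidth is 4.

4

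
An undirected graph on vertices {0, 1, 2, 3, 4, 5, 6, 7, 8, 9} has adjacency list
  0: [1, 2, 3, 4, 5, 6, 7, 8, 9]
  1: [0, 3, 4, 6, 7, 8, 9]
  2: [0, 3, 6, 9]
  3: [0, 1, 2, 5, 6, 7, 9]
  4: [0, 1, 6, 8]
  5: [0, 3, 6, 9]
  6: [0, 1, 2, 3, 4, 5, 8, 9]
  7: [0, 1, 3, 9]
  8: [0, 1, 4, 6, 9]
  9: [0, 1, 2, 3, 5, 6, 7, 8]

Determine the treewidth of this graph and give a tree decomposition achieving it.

Every bag has size at most 5, so the width is 5 − 1 = 4 and tw(G) ≤ 4. On the other hand G contains the 5-clique {0, 1, 6, 8, 9}. A clique must lie in a single bag of any decomposition, so no decomposition can have width below 4. Therefore the treewidth is 4.

Treewidth 4.
One such decomposition:
Bags: B1 = {0, 1, 3, 7, 9}  B2 = {0, 1, 3, 6, 9}  B3 = {0, 3, 5, 6, 9}  B4 = {0, 1, 6, 8, 9}  B5 = {0, 1, 4, 6, 8}  B6 = {0, 2, 3, 6, 9}
Tree: B1–B2, B2–B3, B2–B4, B4–B5, B2–B6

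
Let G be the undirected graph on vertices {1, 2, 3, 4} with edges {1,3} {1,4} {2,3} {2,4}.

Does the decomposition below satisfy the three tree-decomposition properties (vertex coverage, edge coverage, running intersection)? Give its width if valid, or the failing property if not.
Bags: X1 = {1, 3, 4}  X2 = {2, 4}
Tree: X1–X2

No — edge (3,2) lies in no bag.

A tree decomposition must satisfy three properties: every vertex lies in some bag; for every edge, both endpoints lie together in some bag; and for every vertex, the bags containing it form a connected subtree. Here edge (3,2) lies in no bag, so the decomposition is invalid.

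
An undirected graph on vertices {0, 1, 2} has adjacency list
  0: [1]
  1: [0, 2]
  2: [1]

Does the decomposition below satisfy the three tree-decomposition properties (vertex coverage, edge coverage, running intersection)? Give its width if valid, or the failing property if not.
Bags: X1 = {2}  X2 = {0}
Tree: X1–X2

No — vertex 1 appears in no bag.

A tree decomposition must satisfy three properties: every vertex lies in some bag; for every edge, both endpoints lie together in some bag; and for every vertex, the bags containing it form a connected subtree. Here vertex 1 appears in no bag, so the decomposition is invalid.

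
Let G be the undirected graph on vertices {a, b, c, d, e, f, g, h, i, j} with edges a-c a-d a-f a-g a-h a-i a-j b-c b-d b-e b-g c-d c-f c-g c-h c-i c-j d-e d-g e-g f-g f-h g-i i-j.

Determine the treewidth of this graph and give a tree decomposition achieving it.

Treewidth 3.
Bags: B1 = {a, c, d, g}  B2 = {a, c, f, g}  B3 = {b, c, d, g}  B4 = {a, c, f, h}  B5 = {a, c, g, i}  B6 = {a, c, i, j}  B7 = {b, d, e, g}
Tree: B1–B2, B1–B3, B2–B4, B1–B5, B5–B6, B3–B7

The largest bag has 4 vertices, giving width 3; this decomposition certifies tw(G) ≤ 3. For the lower bound, the 4 vertices {b, d, e, g} are pairwise adjacent, and any tree decomposition puts a clique entirely inside one bag — forcing width ≥ 3. Combining the bounds, tw(G) = 3.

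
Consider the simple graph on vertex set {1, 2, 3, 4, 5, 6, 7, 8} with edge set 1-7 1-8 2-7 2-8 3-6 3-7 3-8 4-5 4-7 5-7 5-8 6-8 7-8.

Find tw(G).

A width-2 tree decomposition is:
Bags: B1 = {5, 7, 8}  B2 = {2, 7, 8}  B3 = {3, 7, 8}  B4 = {4, 5, 7}  B5 = {3, 6, 8}  B6 = {1, 7, 8}
Tree: B1–B2, B2–B3, B1–B4, B3–B5, B2–B6
Every bag has size at most 3, so the width is 3 − 1 = 2 and tw(G) ≤ 2. On the other hand G contains the 3-clique {3, 6, 8}. A clique must lie in a single bag of any decomposition, so no decomposition can have width below 2. Combining the bounds, tw(G) = 2.

2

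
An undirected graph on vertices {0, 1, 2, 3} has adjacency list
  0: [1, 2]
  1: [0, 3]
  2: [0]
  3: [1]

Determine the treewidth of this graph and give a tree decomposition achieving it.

The largest bag has 2 vertices, giving width 1; this decomposition certifies tw(G) ≤ 1. G has an edge, so its treewidth is at least 1. Combining the bounds, tw(G) = 1.

Treewidth 1.
One such decomposition:
Bags: B1 = {0, 2}  B2 = {0, 1}  B3 = {1, 3}
Tree: B1–B2, B2–B3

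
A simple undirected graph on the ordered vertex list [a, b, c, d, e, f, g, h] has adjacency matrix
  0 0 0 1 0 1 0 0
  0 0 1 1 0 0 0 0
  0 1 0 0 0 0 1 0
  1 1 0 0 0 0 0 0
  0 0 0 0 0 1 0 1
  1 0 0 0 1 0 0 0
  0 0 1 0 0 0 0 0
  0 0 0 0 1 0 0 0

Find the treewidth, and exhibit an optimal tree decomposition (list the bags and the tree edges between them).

Treewidth 1.
One such decomposition:
Bags: B1 = {e, h}  B2 = {e, f}  B3 = {a, f}  B4 = {a, d}  B5 = {b, d}  B6 = {b, c}  B7 = {c, g}
Tree: B1–B2, B2–B3, B3–B4, B4–B5, B5–B6, B6–B7

Each bag holds 2 vertices, so the decomposition has width 1, which upper-bounds the treewidth. Since G has at least one edge (e.g. h–e), it is not an edgeless graph, so tw(G) ≥ 1. Therefore the treewidth is 1.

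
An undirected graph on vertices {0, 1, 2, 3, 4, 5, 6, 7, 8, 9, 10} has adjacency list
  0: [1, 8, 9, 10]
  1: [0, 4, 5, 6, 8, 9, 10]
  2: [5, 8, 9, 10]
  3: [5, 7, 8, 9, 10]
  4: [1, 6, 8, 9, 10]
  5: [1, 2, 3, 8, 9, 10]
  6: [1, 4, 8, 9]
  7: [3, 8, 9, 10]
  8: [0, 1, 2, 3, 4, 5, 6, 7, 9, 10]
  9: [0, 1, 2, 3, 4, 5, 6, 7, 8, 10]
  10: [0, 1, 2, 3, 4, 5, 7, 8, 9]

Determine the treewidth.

A width-4 tree decomposition is:
Bags: B1 = {2, 5, 8, 9, 10}  B2 = {1, 5, 8, 9, 10}  B3 = {3, 5, 8, 9, 10}  B4 = {1, 4, 8, 9, 10}  B5 = {1, 4, 6, 8, 9}  B6 = {0, 1, 8, 9, 10}  B7 = {3, 7, 8, 9, 10}
Tree: B1–B2, B1–B3, B2–B4, B4–B5, B4–B6, B3–B7
Each bag holds 5 vertices, so the decomposition has width 4, which upper-bounds the treewidth. Conversely, {0, 1, 8, 9, 10} is a clique of size 5, and the vertices of any clique must share a bag in every tree decomposition; so some bag has ≥ 5 vertices and tw(G) ≥ 4. Therefore the treewidth is 4.

4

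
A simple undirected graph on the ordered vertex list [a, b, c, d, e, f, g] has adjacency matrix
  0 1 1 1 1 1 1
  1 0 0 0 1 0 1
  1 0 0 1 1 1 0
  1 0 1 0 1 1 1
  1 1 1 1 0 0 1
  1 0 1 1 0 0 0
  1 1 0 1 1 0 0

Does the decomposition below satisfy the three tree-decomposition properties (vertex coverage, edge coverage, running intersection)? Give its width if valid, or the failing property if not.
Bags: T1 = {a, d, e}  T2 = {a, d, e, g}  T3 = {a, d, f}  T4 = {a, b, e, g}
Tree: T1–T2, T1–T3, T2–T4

No — vertex c appears in no bag.

A tree decomposition must satisfy three properties: every vertex lies in some bag; for every edge, both endpoints lie together in some bag; and for every vertex, the bags containing it form a connected subtree. Here vertex c appears in no bag, so the decomposition is invalid.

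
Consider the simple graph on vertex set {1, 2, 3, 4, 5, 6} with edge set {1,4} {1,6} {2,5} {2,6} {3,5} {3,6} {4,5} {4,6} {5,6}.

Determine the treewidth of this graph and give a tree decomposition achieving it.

Each bag holds 3 vertices, so the decomposition has width 2, which upper-bounds the treewidth. On the other hand G contains the 3-clique {1, 4, 6}. A clique must lie in a single bag of any decomposition, so no decomposition can have width below 2. Hence tw(G) = 2 exactly.

Treewidth 2.
Bags: B1 = {4, 5, 6}  B2 = {2, 5, 6}  B3 = {1, 4, 6}  B4 = {3, 5, 6}
Tree: B1–B2, B1–B3, B1–B4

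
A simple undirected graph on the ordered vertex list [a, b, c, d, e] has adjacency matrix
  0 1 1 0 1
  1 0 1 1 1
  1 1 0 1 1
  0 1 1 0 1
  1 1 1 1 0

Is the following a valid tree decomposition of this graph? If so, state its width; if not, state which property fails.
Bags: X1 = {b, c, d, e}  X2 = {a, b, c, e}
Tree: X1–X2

Yes; width 3.

Vertex coverage: the bags together contain {a, b, c, d, e}, the full vertex set. Edge coverage: each edge of G has both endpoints in at least one bag. Running intersection: for every vertex, the bags containing it form a connected subtree. All three properties hold, so this is a valid tree decomposition of width max|bag| − 1 = 3, and hence tw(G) ≤ 3.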